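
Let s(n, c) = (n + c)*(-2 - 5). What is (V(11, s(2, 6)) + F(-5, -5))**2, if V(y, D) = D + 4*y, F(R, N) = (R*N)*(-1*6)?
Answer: 26244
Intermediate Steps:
F(R, N) = -6*N*R (F(R, N) = (N*R)*(-6) = -6*N*R)
s(n, c) = -7*c - 7*n (s(n, c) = (c + n)*(-7) = -7*c - 7*n)
(V(11, s(2, 6)) + F(-5, -5))**2 = (((-7*6 - 7*2) + 4*11) - 6*(-5)*(-5))**2 = (((-42 - 14) + 44) - 150)**2 = ((-56 + 44) - 150)**2 = (-12 - 150)**2 = (-162)**2 = 26244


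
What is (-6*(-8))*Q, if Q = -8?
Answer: -384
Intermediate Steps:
(-6*(-8))*Q = -6*(-8)*(-8) = 48*(-8) = -384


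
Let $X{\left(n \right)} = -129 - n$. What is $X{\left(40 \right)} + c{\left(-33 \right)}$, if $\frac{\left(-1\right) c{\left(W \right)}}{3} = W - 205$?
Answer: $545$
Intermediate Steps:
$c{\left(W \right)} = 615 - 3 W$ ($c{\left(W \right)} = - 3 \left(W - 205\right) = - 3 \left(-205 + W\right) = 615 - 3 W$)
$X{\left(40 \right)} + c{\left(-33 \right)} = \left(-129 - 40\right) + \left(615 - -99\right) = \left(-129 - 40\right) + \left(615 + 99\right) = -169 + 714 = 545$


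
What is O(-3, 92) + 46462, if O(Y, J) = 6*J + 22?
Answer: 47036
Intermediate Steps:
O(Y, J) = 22 + 6*J
O(-3, 92) + 46462 = (22 + 6*92) + 46462 = (22 + 552) + 46462 = 574 + 46462 = 47036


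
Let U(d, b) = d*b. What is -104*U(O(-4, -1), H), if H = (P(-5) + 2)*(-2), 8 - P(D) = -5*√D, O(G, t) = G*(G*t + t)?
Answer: -24960 - 12480*I*√5 ≈ -24960.0 - 27906.0*I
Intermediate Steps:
O(G, t) = G*(t + G*t)
P(D) = 8 + 5*√D (P(D) = 8 - (-5)*√D = 8 + 5*√D)
H = -20 - 10*I*√5 (H = ((8 + 5*√(-5)) + 2)*(-2) = ((8 + 5*(I*√5)) + 2)*(-2) = ((8 + 5*I*√5) + 2)*(-2) = (10 + 5*I*√5)*(-2) = -20 - 10*I*√5 ≈ -20.0 - 22.361*I)
U(d, b) = b*d
-104*U(O(-4, -1), H) = -104*(-20 - 10*I*√5)*(-4*(-1)*(1 - 4)) = -104*(-20 - 10*I*√5)*(-4*(-1)*(-3)) = -104*(-20 - 10*I*√5)*(-12) = -104*(240 + 120*I*√5) = -24960 - 12480*I*√5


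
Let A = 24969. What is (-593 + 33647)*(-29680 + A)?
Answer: -155717394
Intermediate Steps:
(-593 + 33647)*(-29680 + A) = (-593 + 33647)*(-29680 + 24969) = 33054*(-4711) = -155717394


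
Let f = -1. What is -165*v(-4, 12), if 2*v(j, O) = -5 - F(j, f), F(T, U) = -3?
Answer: 165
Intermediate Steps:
v(j, O) = -1 (v(j, O) = (-5 - 1*(-3))/2 = (-5 + 3)/2 = (1/2)*(-2) = -1)
-165*v(-4, 12) = -165*(-1) = 165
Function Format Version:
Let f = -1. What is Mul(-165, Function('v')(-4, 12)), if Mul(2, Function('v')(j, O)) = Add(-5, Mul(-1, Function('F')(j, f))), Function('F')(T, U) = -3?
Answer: 165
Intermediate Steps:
Function('v')(j, O) = -1 (Function('v')(j, O) = Mul(Rational(1, 2), Add(-5, Mul(-1, -3))) = Mul(Rational(1, 2), Add(-5, 3)) = Mul(Rational(1, 2), -2) = -1)
Mul(-165, Function('v')(-4, 12)) = Mul(-165, -1) = 165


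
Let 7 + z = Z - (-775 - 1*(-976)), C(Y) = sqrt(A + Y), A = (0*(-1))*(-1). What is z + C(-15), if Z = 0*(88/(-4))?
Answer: -208 + I*sqrt(15) ≈ -208.0 + 3.873*I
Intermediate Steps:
A = 0 (A = 0*(-1) = 0)
C(Y) = sqrt(Y) (C(Y) = sqrt(0 + Y) = sqrt(Y))
Z = 0 (Z = 0*(88*(-1/4)) = 0*(-22) = 0)
z = -208 (z = -7 + (0 - (-775 - 1*(-976))) = -7 + (0 - (-775 + 976)) = -7 + (0 - 1*201) = -7 + (0 - 201) = -7 - 201 = -208)
z + C(-15) = -208 + sqrt(-15) = -208 + I*sqrt(15)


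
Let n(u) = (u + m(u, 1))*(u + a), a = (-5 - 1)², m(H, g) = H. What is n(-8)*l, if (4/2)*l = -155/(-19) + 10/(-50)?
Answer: -169344/95 ≈ -1782.6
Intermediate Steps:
a = 36 (a = (-6)² = 36)
n(u) = 2*u*(36 + u) (n(u) = (u + u)*(u + 36) = (2*u)*(36 + u) = 2*u*(36 + u))
l = 378/95 (l = (-155/(-19) + 10/(-50))/2 = (-155*(-1/19) + 10*(-1/50))/2 = (155/19 - ⅕)/2 = (½)*(756/95) = 378/95 ≈ 3.9789)
n(-8)*l = (2*(-8)*(36 - 8))*(378/95) = (2*(-8)*28)*(378/95) = -448*378/95 = -169344/95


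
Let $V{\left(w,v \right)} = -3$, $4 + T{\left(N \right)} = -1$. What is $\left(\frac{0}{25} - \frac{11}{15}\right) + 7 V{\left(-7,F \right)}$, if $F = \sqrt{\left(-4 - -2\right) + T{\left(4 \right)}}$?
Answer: $- \frac{326}{15} \approx -21.733$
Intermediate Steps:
$T{\left(N \right)} = -5$ ($T{\left(N \right)} = -4 - 1 = -5$)
$F = i \sqrt{7}$ ($F = \sqrt{\left(-4 - -2\right) - 5} = \sqrt{\left(-4 + 2\right) - 5} = \sqrt{-2 - 5} = \sqrt{-7} = i \sqrt{7} \approx 2.6458 i$)
$\left(\frac{0}{25} - \frac{11}{15}\right) + 7 V{\left(-7,F \right)} = \left(\frac{0}{25} - \frac{11}{15}\right) + 7 \left(-3\right) = \left(0 \cdot \frac{1}{25} - \frac{11}{15}\right) - 21 = \left(0 - \frac{11}{15}\right) - 21 = - \frac{11}{15} - 21 = - \frac{326}{15}$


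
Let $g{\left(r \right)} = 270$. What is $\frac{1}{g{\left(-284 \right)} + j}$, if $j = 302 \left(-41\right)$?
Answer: $- \frac{1}{12112} \approx -8.2563 \cdot 10^{-5}$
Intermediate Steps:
$j = -12382$
$\frac{1}{g{\left(-284 \right)} + j} = \frac{1}{270 - 12382} = \frac{1}{-12112} = - \frac{1}{12112}$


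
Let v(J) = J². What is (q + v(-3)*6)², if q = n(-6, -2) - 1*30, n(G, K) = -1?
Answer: 529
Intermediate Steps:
q = -31 (q = -1 - 1*30 = -1 - 30 = -31)
(q + v(-3)*6)² = (-31 + (-3)²*6)² = (-31 + 9*6)² = (-31 + 54)² = 23² = 529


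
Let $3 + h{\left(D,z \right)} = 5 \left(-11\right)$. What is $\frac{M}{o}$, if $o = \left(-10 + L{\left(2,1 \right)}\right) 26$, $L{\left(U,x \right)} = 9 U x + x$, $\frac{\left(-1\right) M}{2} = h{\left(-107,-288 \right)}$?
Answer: $\frac{58}{117} \approx 0.49573$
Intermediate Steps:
$h{\left(D,z \right)} = -58$ ($h{\left(D,z \right)} = -3 + 5 \left(-11\right) = -3 - 55 = -58$)
$M = 116$ ($M = \left(-2\right) \left(-58\right) = 116$)
$L{\left(U,x \right)} = x + 9 U x$ ($L{\left(U,x \right)} = 9 U x + x = x + 9 U x$)
$o = 234$ ($o = \left(-10 + 1 \left(1 + 9 \cdot 2\right)\right) 26 = \left(-10 + 1 \left(1 + 18\right)\right) 26 = \left(-10 + 1 \cdot 19\right) 26 = \left(-10 + 19\right) 26 = 9 \cdot 26 = 234$)
$\frac{M}{o} = \frac{116}{234} = 116 \cdot \frac{1}{234} = \frac{58}{117}$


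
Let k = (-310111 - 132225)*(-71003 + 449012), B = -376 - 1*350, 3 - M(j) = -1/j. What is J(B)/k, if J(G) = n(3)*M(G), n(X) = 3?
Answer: -2177/40464091343808 ≈ -5.3801e-11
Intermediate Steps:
M(j) = 3 + 1/j (M(j) = 3 - (-1)/j = 3 + 1/j)
B = -726 (B = -376 - 350 = -726)
J(G) = 9 + 3/G (J(G) = 3*(3 + 1/G) = 9 + 3/G)
k = -167206989024 (k = -442336*378009 = -167206989024)
J(B)/k = (9 + 3/(-726))/(-167206989024) = (9 + 3*(-1/726))*(-1/167206989024) = (9 - 1/242)*(-1/167206989024) = (2177/242)*(-1/167206989024) = -2177/40464091343808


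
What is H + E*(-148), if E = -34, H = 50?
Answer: 5082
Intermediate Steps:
H + E*(-148) = 50 - 34*(-148) = 50 + 5032 = 5082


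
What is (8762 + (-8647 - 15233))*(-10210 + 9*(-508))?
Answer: 223474276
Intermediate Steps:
(8762 + (-8647 - 15233))*(-10210 + 9*(-508)) = (8762 - 23880)*(-10210 - 4572) = -15118*(-14782) = 223474276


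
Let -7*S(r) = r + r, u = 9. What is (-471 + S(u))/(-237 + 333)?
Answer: -1105/224 ≈ -4.9330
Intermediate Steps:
S(r) = -2*r/7 (S(r) = -(r + r)/7 = -2*r/7)
(-471 + S(u))/(-237 + 333) = (-471 - 2/7*9)/(-237 + 333) = (-471 - 18/7)/96 = -3315/7*1/96 = -1105/224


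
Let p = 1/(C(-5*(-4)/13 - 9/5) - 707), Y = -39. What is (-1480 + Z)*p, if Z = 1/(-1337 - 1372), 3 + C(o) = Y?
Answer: 4009321/2029041 ≈ 1.9760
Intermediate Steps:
C(o) = -42 (C(o) = -3 - 39 = -42)
Z = -1/2709 (Z = 1/(-2709) = -1/2709 ≈ -0.00036914)
p = -1/749 (p = 1/(-42 - 707) = 1/(-749) = -1/749 ≈ -0.0013351)
(-1480 + Z)*p = (-1480 - 1/2709)*(-1/749) = -4009321/2709*(-1/749) = 4009321/2029041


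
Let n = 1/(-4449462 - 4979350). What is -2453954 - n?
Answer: -23137870922647/9428812 ≈ -2.4540e+6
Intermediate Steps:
n = -1/9428812 (n = 1/(-9428812) = -1/9428812 ≈ -1.0606e-7)
-2453954 - n = -2453954 - 1*(-1/9428812) = -2453954 + 1/9428812 = -23137870922647/9428812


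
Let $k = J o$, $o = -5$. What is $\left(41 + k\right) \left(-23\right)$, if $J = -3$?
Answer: $-1288$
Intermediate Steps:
$k = 15$ ($k = \left(-3\right) \left(-5\right) = 15$)
$\left(41 + k\right) \left(-23\right) = \left(41 + 15\right) \left(-23\right) = 56 \left(-23\right) = -1288$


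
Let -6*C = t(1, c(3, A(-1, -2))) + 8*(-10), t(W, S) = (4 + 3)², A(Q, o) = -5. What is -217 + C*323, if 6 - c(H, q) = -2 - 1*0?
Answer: 8711/6 ≈ 1451.8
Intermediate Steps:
c(H, q) = 8 (c(H, q) = 6 - (-2 - 1*0) = 6 - (-2 + 0) = 6 - 1*(-2) = 6 + 2 = 8)
t(W, S) = 49 (t(W, S) = 7² = 49)
C = 31/6 (C = -(49 + 8*(-10))/6 = -(49 - 80)/6 = -⅙*(-31) = 31/6 ≈ 5.1667)
-217 + C*323 = -217 + (31/6)*323 = -217 + 10013/6 = 8711/6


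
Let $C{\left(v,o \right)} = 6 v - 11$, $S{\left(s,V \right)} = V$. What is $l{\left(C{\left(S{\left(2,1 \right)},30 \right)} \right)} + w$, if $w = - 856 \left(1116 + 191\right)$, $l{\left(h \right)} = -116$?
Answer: $-1118908$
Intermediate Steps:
$C{\left(v,o \right)} = -11 + 6 v$
$w = -1118792$ ($w = \left(-856\right) 1307 = -1118792$)
$l{\left(C{\left(S{\left(2,1 \right)},30 \right)} \right)} + w = -116 - 1118792 = -1118908$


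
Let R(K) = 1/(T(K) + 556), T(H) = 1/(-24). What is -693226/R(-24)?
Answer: -4624857259/12 ≈ -3.8540e+8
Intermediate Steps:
T(H) = -1/24
R(K) = 24/13343 (R(K) = 1/(-1/24 + 556) = 1/(13343/24) = 24/13343)
-693226/R(-24) = -693226/24/13343 = -693226*13343/24 = -4624857259/12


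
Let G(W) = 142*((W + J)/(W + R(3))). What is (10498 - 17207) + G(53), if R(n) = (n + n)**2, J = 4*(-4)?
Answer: -591847/89 ≈ -6650.0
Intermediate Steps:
J = -16
R(n) = 4*n**2 (R(n) = (2*n)**2 = 4*n**2)
G(W) = 142*(-16 + W)/(36 + W) (G(W) = 142*((W - 16)/(W + 4*3**2)) = 142*((-16 + W)/(W + 4*9)) = 142*((-16 + W)/(W + 36)) = 142*((-16 + W)/(36 + W)) = 142*(-16 + W)/(36 + W))
(10498 - 17207) + G(53) = (10498 - 17207) + 142*(-16 + 53)/(36 + 53) = -6709 + 142*37/89 = -6709 + 142*(1/89)*37 = -6709 + 5254/89 = -591847/89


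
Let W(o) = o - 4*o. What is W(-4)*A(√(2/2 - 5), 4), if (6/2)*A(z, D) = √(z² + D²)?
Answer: 8*√3 ≈ 13.856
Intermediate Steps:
W(o) = -3*o
A(z, D) = √(D² + z²)/3 (A(z, D) = √(z² + D²)/3 = √(D² + z²)/3)
W(-4)*A(√(2/2 - 5), 4) = (-3*(-4))*(√(4² + (√(2/2 - 5))²)/3) = 12*(√(16 + (√(2*(½) - 5))²)/3) = 12*(√(16 + (√(1 - 5))²)/3) = 12*(√(16 + (√(-4))²)/3) = 12*(√(16 + (2*I)²)/3) = 12*(√(16 - 4)/3) = 12*(√12/3) = 12*((2*√3)/3) = 12*(2*√3/3) = 8*√3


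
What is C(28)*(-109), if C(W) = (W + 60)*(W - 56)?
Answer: 268576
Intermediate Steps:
C(W) = (-56 + W)*(60 + W) (C(W) = (60 + W)*(-56 + W) = (-56 + W)*(60 + W))
C(28)*(-109) = (-3360 + 28² + 4*28)*(-109) = (-3360 + 784 + 112)*(-109) = -2464*(-109) = 268576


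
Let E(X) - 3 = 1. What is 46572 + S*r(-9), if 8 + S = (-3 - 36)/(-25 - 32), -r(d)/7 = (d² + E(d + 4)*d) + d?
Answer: 919896/19 ≈ 48416.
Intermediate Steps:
E(X) = 4 (E(X) = 3 + 1 = 4)
r(d) = -35*d - 7*d² (r(d) = -7*((d² + 4*d) + d) = -7*(d² + 5*d) = -35*d - 7*d²)
S = -139/19 (S = -8 + (-3 - 36)/(-25 - 32) = -8 - 39/(-57) = -8 - 39*(-1/57) = -8 + 13/19 = -139/19 ≈ -7.3158)
46572 + S*r(-9) = 46572 - (-973)*(-9)*(5 - 9)/19 = 46572 - (-973)*(-9)*(-4)/19 = 46572 - 139/19*(-252) = 46572 + 35028/19 = 919896/19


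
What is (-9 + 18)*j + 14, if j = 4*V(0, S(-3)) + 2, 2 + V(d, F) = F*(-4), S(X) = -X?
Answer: -472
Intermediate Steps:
V(d, F) = -2 - 4*F (V(d, F) = -2 + F*(-4) = -2 - 4*F)
j = -54 (j = 4*(-2 - (-4)*(-3)) + 2 = 4*(-2 - 4*3) + 2 = 4*(-2 - 12) + 2 = 4*(-14) + 2 = -56 + 2 = -54)
(-9 + 18)*j + 14 = (-9 + 18)*(-54) + 14 = 9*(-54) + 14 = -486 + 14 = -472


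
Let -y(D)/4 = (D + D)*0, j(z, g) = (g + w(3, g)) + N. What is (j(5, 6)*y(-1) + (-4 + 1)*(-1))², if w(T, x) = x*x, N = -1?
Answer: 9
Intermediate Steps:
w(T, x) = x²
j(z, g) = -1 + g + g² (j(z, g) = (g + g²) - 1 = -1 + g + g²)
y(D) = 0 (y(D) = -4*(D + D)*0 = -4*2*D*0 = -4*0 = 0)
(j(5, 6)*y(-1) + (-4 + 1)*(-1))² = ((-1 + 6 + 6²)*0 + (-4 + 1)*(-1))² = ((-1 + 6 + 36)*0 - 3*(-1))² = (41*0 + 3)² = (0 + 3)² = 3² = 9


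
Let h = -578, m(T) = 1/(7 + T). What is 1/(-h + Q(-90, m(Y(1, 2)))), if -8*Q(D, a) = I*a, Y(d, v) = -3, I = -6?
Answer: 16/9251 ≈ 0.0017295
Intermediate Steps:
Q(D, a) = 3*a/4 (Q(D, a) = -(-3)*a/4 = 3*a/4)
1/(-h + Q(-90, m(Y(1, 2)))) = 1/(-1*(-578) + 3/(4*(7 - 3))) = 1/(578 + (¾)/4) = 1/(578 + (¾)*(¼)) = 1/(578 + 3/16) = 1/(9251/16) = 16/9251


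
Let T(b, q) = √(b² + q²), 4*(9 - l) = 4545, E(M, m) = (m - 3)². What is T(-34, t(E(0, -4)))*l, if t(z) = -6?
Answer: -4509*√298/2 ≈ -38919.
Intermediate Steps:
E(M, m) = (-3 + m)²
l = -4509/4 (l = 9 - ¼*4545 = 9 - 4545/4 = -4509/4 ≈ -1127.3)
T(-34, t(E(0, -4)))*l = √((-34)² + (-6)²)*(-4509/4) = √(1156 + 36)*(-4509/4) = √1192*(-4509/4) = (2*√298)*(-4509/4) = -4509*√298/2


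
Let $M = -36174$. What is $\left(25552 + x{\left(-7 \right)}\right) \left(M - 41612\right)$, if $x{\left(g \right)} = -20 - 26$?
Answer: $-1984009716$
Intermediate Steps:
$x{\left(g \right)} = -46$ ($x{\left(g \right)} = -20 - 26 = -46$)
$\left(25552 + x{\left(-7 \right)}\right) \left(M - 41612\right) = \left(25552 - 46\right) \left(-36174 - 41612\right) = 25506 \left(-77786\right) = -1984009716$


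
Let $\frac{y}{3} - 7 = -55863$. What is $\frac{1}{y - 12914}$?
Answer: $- \frac{1}{180482} \approx -5.5407 \cdot 10^{-6}$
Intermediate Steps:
$y = -167568$ ($y = 21 + 3 \left(-55863\right) = 21 - 167589 = -167568$)
$\frac{1}{y - 12914} = \frac{1}{-167568 - 12914} = \frac{1}{-180482} = - \frac{1}{180482}$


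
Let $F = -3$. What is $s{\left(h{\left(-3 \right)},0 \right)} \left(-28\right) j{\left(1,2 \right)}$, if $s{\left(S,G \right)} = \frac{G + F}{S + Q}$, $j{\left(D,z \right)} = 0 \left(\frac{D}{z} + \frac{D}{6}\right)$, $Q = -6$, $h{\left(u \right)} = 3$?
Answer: $0$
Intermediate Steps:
$j{\left(D,z \right)} = 0$ ($j{\left(D,z \right)} = 0 \left(\frac{D}{z} + D \frac{1}{6}\right) = 0 \left(\frac{D}{z} + \frac{D}{6}\right) = 0 \left(\frac{D}{6} + \frac{D}{z}\right) = 0$)
$s{\left(S,G \right)} = \frac{-3 + G}{-6 + S}$ ($s{\left(S,G \right)} = \frac{G - 3}{S - 6} = \frac{-3 + G}{-6 + S}$)
$s{\left(h{\left(-3 \right)},0 \right)} \left(-28\right) j{\left(1,2 \right)} = \frac{-3 + 0}{-6 + 3} \left(-28\right) 0 = \frac{1}{-3} \left(-3\right) \left(-28\right) 0 = \left(- \frac{1}{3}\right) \left(-3\right) \left(-28\right) 0 = 1 \left(-28\right) 0 = \left(-28\right) 0 = 0$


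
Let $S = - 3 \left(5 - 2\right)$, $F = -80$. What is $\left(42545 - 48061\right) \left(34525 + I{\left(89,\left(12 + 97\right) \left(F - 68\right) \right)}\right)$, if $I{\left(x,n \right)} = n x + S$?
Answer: $7729195712$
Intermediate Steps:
$S = -9$ ($S = \left(-3\right) 3 = -9$)
$I{\left(x,n \right)} = -9 + n x$ ($I{\left(x,n \right)} = n x - 9 = -9 + n x$)
$\left(42545 - 48061\right) \left(34525 + I{\left(89,\left(12 + 97\right) \left(F - 68\right) \right)}\right) = \left(42545 - 48061\right) \left(34525 + \left(-9 + \left(12 + 97\right) \left(-80 - 68\right) 89\right)\right) = - 5516 \left(34525 + \left(-9 + 109 \left(-148\right) 89\right)\right) = - 5516 \left(34525 - 1435757\right) = \left(-5516\right) \left(-1401232\right) = 7729195712$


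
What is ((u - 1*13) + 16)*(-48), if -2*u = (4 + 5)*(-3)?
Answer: -792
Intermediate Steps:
u = 27/2 (u = -(4 + 5)*(-3)/2 = -9*(-3)/2 = -½*(-27) = 27/2 ≈ 13.500)
((u - 1*13) + 16)*(-48) = ((27/2 - 1*13) + 16)*(-48) = ((27/2 - 13) + 16)*(-48) = (½ + 16)*(-48) = (33/2)*(-48) = -792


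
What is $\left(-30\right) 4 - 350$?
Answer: $-470$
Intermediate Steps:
$\left(-30\right) 4 - 350 = -120 - 350 = -470$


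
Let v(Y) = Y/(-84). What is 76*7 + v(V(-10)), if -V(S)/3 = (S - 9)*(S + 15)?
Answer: 14801/28 ≈ 528.61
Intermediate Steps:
V(S) = -3*(-9 + S)*(15 + S) (V(S) = -3*(S - 9)*(S + 15) = -3*(-9 + S)*(15 + S))
v(Y) = -Y/84 (v(Y) = Y*(-1/84) = -Y/84)
76*7 + v(V(-10)) = 76*7 - (405 - 18*(-10) - 3*(-10)**2)/84 = 532 - (405 + 180 - 3*100)/84 = 532 - (405 + 180 - 300)/84 = 532 - 1/84*285 = 532 - 95/28 = 14801/28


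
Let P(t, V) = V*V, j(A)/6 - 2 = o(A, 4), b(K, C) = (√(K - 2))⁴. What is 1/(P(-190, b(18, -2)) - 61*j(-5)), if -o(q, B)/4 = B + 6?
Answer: 1/79444 ≈ 1.2587e-5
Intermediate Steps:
b(K, C) = (-2 + K)² (b(K, C) = (√(-2 + K))⁴ = (-2 + K)²)
o(q, B) = -24 - 4*B (o(q, B) = -4*(B + 6) = -4*(6 + B) = -24 - 4*B)
j(A) = -228 (j(A) = 12 + 6*(-24 - 4*4) = 12 + 6*(-24 - 16) = 12 + 6*(-40) = 12 - 240 = -228)
P(t, V) = V²
1/(P(-190, b(18, -2)) - 61*j(-5)) = 1/(((-2 + 18)²)² - 61*(-228)) = 1/((16²)² + 13908) = 1/(256² + 13908) = 1/(65536 + 13908) = 1/79444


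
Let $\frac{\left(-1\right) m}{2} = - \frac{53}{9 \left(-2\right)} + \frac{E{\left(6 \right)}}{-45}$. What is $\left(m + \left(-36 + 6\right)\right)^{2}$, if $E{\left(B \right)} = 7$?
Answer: $\frac{2563201}{2025} \approx 1265.8$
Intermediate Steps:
$m = - \frac{251}{45}$ ($m = - 2 \left(- \frac{53}{9 \left(-2\right)} + \frac{7}{-45}\right) = - 2 \left(- \frac{53}{-18} + 7 \left(- \frac{1}{45}\right)\right) = - 2 \left(\left(-53\right) \left(- \frac{1}{18}\right) - \frac{7}{45}\right) = - 2 \left(\frac{53}{18} - \frac{7}{45}\right) = \left(-2\right) \frac{251}{90} = - \frac{251}{45} \approx -5.5778$)
$\left(m + \left(-36 + 6\right)\right)^{2} = \left(- \frac{251}{45} + \left(-36 + 6\right)\right)^{2} = \left(- \frac{251}{45} - 30\right)^{2} = \left(- \frac{1601}{45}\right)^{2} = \frac{2563201}{2025}$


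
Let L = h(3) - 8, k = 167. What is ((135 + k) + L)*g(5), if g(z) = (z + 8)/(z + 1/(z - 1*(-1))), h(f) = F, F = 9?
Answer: 23634/31 ≈ 762.39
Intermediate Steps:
h(f) = 9
L = 1 (L = 9 - 8 = 1)
g(z) = (8 + z)/(z + 1/(1 + z)) (g(z) = (8 + z)/(z + 1/(z + 1)) = (8 + z)/(z + 1/(1 + z)))
((135 + k) + L)*g(5) = ((135 + 167) + 1)*((8 + 5**2 + 9*5)/(1 + 5 + 5**2)) = (302 + 1)*((8 + 25 + 45)/(1 + 5 + 25)) = 303*(78/31) = 23634/31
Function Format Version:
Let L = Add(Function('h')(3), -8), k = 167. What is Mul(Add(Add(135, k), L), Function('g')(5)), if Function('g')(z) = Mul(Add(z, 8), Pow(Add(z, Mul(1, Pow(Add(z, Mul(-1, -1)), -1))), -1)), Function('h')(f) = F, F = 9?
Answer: Rational(23634, 31) ≈ 762.39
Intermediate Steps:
Function('h')(f) = 9
L = 1 (L = Add(9, -8) = 1)
Function('g')(z) = Mul(Pow(Add(z, Pow(Add(1, z), -1)), -1), Add(8, z)) (Function('g')(z) = Mul(Add(8, z), Pow(Add(z, Mul(1, Pow(Add(z, 1), -1))), -1)) = Mul(Add(8, z), Pow(Add(z, Mul(1, Pow(Add(1, z), -1))), -1)) = Mul(Add(8, z), Pow(Add(z, Pow(Add(1, z), -1)), -1)) = Mul(Pow(Add(z, Pow(Add(1, z), -1)), -1), Add(8, z)))
Mul(Add(Add(135, k), L), Function('g')(5)) = Mul(Add(Add(135, 167), 1), Mul(Pow(Add(1, 5, Pow(5, 2)), -1), Add(8, Pow(5, 2), Mul(9, 5)))) = Mul(Add(302, 1), Mul(Pow(Add(1, 5, 25), -1), Add(8, 25, 45))) = Mul(303, Mul(Pow(31, -1), 78)) = Mul(303, Mul(Rational(1, 31), 78)) = Mul(303, Rational(78, 31)) = Rational(23634, 31)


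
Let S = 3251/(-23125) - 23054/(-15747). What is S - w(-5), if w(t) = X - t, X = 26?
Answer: -10806700372/364149375 ≈ -29.677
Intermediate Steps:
w(t) = 26 - t
S = 481930253/364149375 (S = 3251*(-1/23125) - 23054*(-1/15747) = -3251/23125 + 23054/15747 = 481930253/364149375 ≈ 1.3234)
S - w(-5) = 481930253/364149375 - (26 - 1*(-5)) = 481930253/364149375 - (26 + 5) = 481930253/364149375 - 1*31 = 481930253/364149375 - 31 = -10806700372/364149375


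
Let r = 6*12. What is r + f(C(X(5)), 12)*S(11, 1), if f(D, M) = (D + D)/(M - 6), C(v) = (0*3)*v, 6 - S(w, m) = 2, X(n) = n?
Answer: 72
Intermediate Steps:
S(w, m) = 4 (S(w, m) = 6 - 1*2 = 6 - 2 = 4)
C(v) = 0 (C(v) = 0*v = 0)
f(D, M) = 2*D/(-6 + M) (f(D, M) = (2*D)/(-6 + M) = 2*D/(-6 + M))
r = 72
r + f(C(X(5)), 12)*S(11, 1) = 72 + (2*0/(-6 + 12))*4 = 72 + (2*0/6)*4 = 72 + (2*0*(⅙))*4 = 72 + 0*4 = 72 + 0 = 72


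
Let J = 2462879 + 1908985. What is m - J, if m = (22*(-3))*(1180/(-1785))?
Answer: -520246624/119 ≈ -4.3718e+6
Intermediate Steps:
m = 5192/119 (m = -77880*(-1)/1785 = -66*(-236/357) = 5192/119 ≈ 43.630)
J = 4371864
m - J = 5192/119 - 1*4371864 = 5192/119 - 4371864 = -520246624/119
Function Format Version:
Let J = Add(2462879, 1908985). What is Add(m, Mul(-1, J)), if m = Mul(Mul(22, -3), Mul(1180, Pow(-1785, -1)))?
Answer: Rational(-520246624, 119) ≈ -4.3718e+6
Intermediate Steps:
m = Rational(5192, 119) (m = Mul(-66, Mul(1180, Rational(-1, 1785))) = Mul(-66, Rational(-236, 357)) = Rational(5192, 119) ≈ 43.630)
J = 4371864
Add(m, Mul(-1, J)) = Add(Rational(5192, 119), Mul(-1, 4371864)) = Add(Rational(5192, 119), -4371864) = Rational(-520246624, 119)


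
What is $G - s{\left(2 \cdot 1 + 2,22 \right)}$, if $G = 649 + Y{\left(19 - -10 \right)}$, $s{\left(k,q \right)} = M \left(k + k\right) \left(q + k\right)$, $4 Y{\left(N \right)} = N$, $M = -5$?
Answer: $\frac{6785}{4} \approx 1696.3$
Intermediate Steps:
$Y{\left(N \right)} = \frac{N}{4}$
$s{\left(k,q \right)} = - 10 k \left(k + q\right)$ ($s{\left(k,q \right)} = - 5 \left(k + k\right) \left(q + k\right) = - 5 \cdot 2 k \left(k + q\right) = - 10 k \left(k + q\right)$)
$G = \frac{2625}{4}$ ($G = 649 + \frac{19 - -10}{4} = 649 + \frac{19 + 10}{4} = 649 + \frac{1}{4} \cdot 29 = 649 + \frac{29}{4} = \frac{2625}{4} \approx 656.25$)
$G - s{\left(2 \cdot 1 + 2,22 \right)} = \frac{2625}{4} - - 10 \left(2 \cdot 1 + 2\right) \left(\left(2 \cdot 1 + 2\right) + 22\right) = \frac{2625}{4} - - 10 \left(2 + 2\right) \left(\left(2 + 2\right) + 22\right) = \frac{2625}{4} - \left(-10\right) 4 \left(4 + 22\right) = \frac{2625}{4} - \left(-10\right) 4 \cdot 26 = \frac{2625}{4} - -1040 = \frac{2625}{4} + 1040 = \frac{6785}{4}$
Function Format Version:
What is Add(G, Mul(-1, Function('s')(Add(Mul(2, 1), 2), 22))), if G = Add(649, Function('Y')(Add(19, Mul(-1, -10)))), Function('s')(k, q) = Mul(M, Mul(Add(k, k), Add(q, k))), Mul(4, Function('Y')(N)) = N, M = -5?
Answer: Rational(6785, 4) ≈ 1696.3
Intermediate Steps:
Function('Y')(N) = Mul(Rational(1, 4), N)
Function('s')(k, q) = Mul(-10, k, Add(k, q)) (Function('s')(k, q) = Mul(-5, Mul(Add(k, k), Add(q, k))) = Mul(-5, Mul(Mul(2, k), Add(k, q))) = Mul(-5, Mul(2, k, Add(k, q))) = Mul(-10, k, Add(k, q)))
G = Rational(2625, 4) (G = Add(649, Mul(Rational(1, 4), Add(19, Mul(-1, -10)))) = Add(649, Mul(Rational(1, 4), Add(19, 10))) = Add(649, Mul(Rational(1, 4), 29)) = Add(649, Rational(29, 4)) = Rational(2625, 4) ≈ 656.25)
Add(G, Mul(-1, Function('s')(Add(Mul(2, 1), 2), 22))) = Add(Rational(2625, 4), Mul(-1, Mul(-10, Add(Mul(2, 1), 2), Add(Add(Mul(2, 1), 2), 22)))) = Add(Rational(2625, 4), Mul(-1, Mul(-10, Add(2, 2), Add(Add(2, 2), 22)))) = Add(Rational(2625, 4), Mul(-1, Mul(-10, 4, Add(4, 22)))) = Add(Rational(2625, 4), Mul(-1, Mul(-10, 4, 26))) = Add(Rational(2625, 4), Mul(-1, -1040)) = Add(Rational(2625, 4), 1040) = Rational(6785, 4)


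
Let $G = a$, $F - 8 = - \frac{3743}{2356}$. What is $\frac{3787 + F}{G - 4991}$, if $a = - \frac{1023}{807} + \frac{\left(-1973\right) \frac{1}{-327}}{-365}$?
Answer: $- \frac{15102349437585}{19875308669788} \approx -0.75986$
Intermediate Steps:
$a = - \frac{41230792}{32106495}$ ($a = \left(-1023\right) \frac{1}{807} + \left(-1973\right) \left(- \frac{1}{327}\right) \left(- \frac{1}{365}\right) = - \frac{341}{269} + \frac{1973}{327} \left(- \frac{1}{365}\right) = - \frac{341}{269} - \frac{1973}{119355} = - \frac{41230792}{32106495} \approx -1.2842$)
$F = \frac{795}{124}$ ($F = 8 - \frac{3743}{2356} = 8 - \frac{197}{124} = \frac{795}{124} \approx 6.4113$)
$G = - \frac{41230792}{32106495} \approx -1.2842$
$\frac{3787 + F}{G - 4991} = \frac{3787 + \frac{795}{124}}{- \frac{41230792}{32106495} - 4991} = \frac{470383}{124 \left(- \frac{160284747337}{32106495}\right)} = \frac{470383}{124} \left(- \frac{32106495}{160284747337}\right) = - \frac{15102349437585}{19875308669788}$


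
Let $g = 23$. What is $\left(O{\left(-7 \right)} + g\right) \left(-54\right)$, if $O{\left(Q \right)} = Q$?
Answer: $-864$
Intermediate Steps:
$\left(O{\left(-7 \right)} + g\right) \left(-54\right) = \left(-7 + 23\right) \left(-54\right) = 16 \left(-54\right) = -864$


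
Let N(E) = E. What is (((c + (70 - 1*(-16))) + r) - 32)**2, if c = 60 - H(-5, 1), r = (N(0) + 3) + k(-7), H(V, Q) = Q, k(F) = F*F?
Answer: 27225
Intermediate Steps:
k(F) = F**2
r = 52 (r = (0 + 3) + (-7)**2 = 3 + 49 = 52)
c = 59 (c = 60 - 1*1 = 60 - 1 = 59)
(((c + (70 - 1*(-16))) + r) - 32)**2 = (((59 + (70 - 1*(-16))) + 52) - 32)**2 = (((59 + (70 + 16)) + 52) - 32)**2 = (((59 + 86) + 52) - 32)**2 = ((145 + 52) - 32)**2 = (197 - 32)**2 = 165**2 = 27225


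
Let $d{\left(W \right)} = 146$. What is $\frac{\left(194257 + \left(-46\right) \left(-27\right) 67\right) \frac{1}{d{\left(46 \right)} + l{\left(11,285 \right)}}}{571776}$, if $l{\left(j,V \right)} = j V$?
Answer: $\frac{277471}{1875997056} \approx 0.00014791$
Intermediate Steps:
$l{\left(j,V \right)} = V j$
$\frac{\left(194257 + \left(-46\right) \left(-27\right) 67\right) \frac{1}{d{\left(46 \right)} + l{\left(11,285 \right)}}}{571776} = \frac{\left(194257 + \left(-46\right) \left(-27\right) 67\right) \frac{1}{146 + 285 \cdot 11}}{571776} = \frac{194257 + 1242 \cdot 67}{146 + 3135} \cdot \frac{1}{571776} = \frac{194257 + 83214}{3281} \cdot \frac{1}{571776} = 277471 \cdot \frac{1}{3281} \cdot \frac{1}{571776} = \frac{277471}{3281} \cdot \frac{1}{571776} = \frac{277471}{1875997056}$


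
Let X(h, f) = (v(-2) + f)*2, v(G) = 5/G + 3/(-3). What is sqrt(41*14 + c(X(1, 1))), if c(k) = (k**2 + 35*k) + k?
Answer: sqrt(419) ≈ 20.469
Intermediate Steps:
v(G) = -1 + 5/G (v(G) = 5/G + 3*(-1/3) = 5/G - 1 = -1 + 5/G)
X(h, f) = -7 + 2*f (X(h, f) = ((5 - 1*(-2))/(-2) + f)*2 = (-(5 + 2)/2 + f)*2 = (-1/2*7 + f)*2 = (-7/2 + f)*2 = -7 + 2*f)
c(k) = k**2 + 36*k
sqrt(41*14 + c(X(1, 1))) = sqrt(41*14 + (-7 + 2*1)*(36 + (-7 + 2*1))) = sqrt(574 + (-7 + 2)*(36 + (-7 + 2))) = sqrt(574 - 5*(36 - 5)) = sqrt(574 - 5*31) = sqrt(574 - 155) = sqrt(419)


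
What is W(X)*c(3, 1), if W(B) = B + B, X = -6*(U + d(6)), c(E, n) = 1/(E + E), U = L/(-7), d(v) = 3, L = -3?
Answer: -48/7 ≈ -6.8571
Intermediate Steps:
U = 3/7 (U = -3/(-7) = -3*(-⅐) = 3/7 ≈ 0.42857)
c(E, n) = 1/(2*E)
X = -144/7 (X = -6*(3/7 + 3) = -6*24/7 = -144/7 ≈ -20.571)
W(B) = 2*B
W(X)*c(3, 1) = (2*(-144/7))*((½)/3) = -144/(7*3) = -288/7*⅙ = -48/7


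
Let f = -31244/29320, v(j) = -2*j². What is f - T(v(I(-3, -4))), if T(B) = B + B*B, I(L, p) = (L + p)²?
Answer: -168988774471/7330 ≈ -2.3054e+7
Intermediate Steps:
T(B) = B + B²
f = -7811/7330 (f = -31244*1/29320 = -7811/7330 ≈ -1.0656)
f - T(v(I(-3, -4))) = -7811/7330 - (-2*(-3 - 4)⁴)*(1 - 2*(-3 - 4)⁴) = -7811/7330 - (-2*((-7)²)²)*(1 - 2*((-7)²)²) = -7811/7330 - (-2*49²)*(1 - 2*49²) = -7811/7330 - (-2*2401)*(1 - 2*2401) = -7811/7330 - (-4802)*(1 - 4802) = -7811/7330 - (-4802)*(-4801) = -7811/7330 - 1*23054402 = -7811/7330 - 23054402 = -168988774471/7330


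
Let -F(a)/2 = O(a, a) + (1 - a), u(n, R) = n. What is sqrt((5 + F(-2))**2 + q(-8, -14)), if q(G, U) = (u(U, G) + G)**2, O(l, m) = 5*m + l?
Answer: sqrt(1013) ≈ 31.828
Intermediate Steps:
O(l, m) = l + 5*m
F(a) = -2 - 10*a (F(a) = -2*((a + 5*a) + (1 - a)) = -2*(6*a + (1 - a)) = -2*(1 + 5*a) = -2 - 10*a)
q(G, U) = (G + U)**2 (q(G, U) = (U + G)**2 = (G + U)**2)
sqrt((5 + F(-2))**2 + q(-8, -14)) = sqrt((5 + (-2 - 10*(-2)))**2 + (-8 - 14)**2) = sqrt((5 + (-2 + 20))**2 + (-22)**2) = sqrt((5 + 18)**2 + 484) = sqrt(23**2 + 484) = sqrt(529 + 484) = sqrt(1013)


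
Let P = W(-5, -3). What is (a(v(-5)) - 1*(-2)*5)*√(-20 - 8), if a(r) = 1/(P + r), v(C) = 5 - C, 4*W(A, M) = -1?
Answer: 788*I*√7/39 ≈ 53.458*I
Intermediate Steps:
W(A, M) = -¼ (W(A, M) = (¼)*(-1) = -¼)
P = -¼ ≈ -0.25000
a(r) = 1/(-¼ + r)
(a(v(-5)) - 1*(-2)*5)*√(-20 - 8) = (4/(-1 + 4*(5 - 1*(-5))) - 1*(-2)*5)*√(-20 - 8) = (4/(-1 + 4*(5 + 5)) + 2*5)*√(-28) = (4/(-1 + 4*10) + 10)*(2*I*√7) = (4/(-1 + 40) + 10)*(2*I*√7) = (4/39 + 10)*(2*I*√7) = 394*(2*I*√7)/39 = 788*I*√7/39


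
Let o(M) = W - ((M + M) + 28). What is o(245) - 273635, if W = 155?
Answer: -273998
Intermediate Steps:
o(M) = 127 - 2*M (o(M) = 155 - ((M + M) + 28) = 155 - (2*M + 28) = 155 - (28 + 2*M) = 155 + (-28 - 2*M) = 127 - 2*M)
o(245) - 273635 = (127 - 2*245) - 273635 = (127 - 490) - 273635 = -363 - 273635 = -273998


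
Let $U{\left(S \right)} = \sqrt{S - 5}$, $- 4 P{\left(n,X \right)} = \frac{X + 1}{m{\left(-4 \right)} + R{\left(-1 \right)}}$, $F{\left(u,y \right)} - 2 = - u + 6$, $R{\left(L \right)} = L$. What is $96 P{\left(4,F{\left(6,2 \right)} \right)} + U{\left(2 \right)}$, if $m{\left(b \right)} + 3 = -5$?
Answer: $8 + i \sqrt{3} \approx 8.0 + 1.732 i$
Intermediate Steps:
$m{\left(b \right)} = -8$ ($m{\left(b \right)} = -3 - 5 = -8$)
$F{\left(u,y \right)} = 8 - u$ ($F{\left(u,y \right)} = 2 - \left(-6 + u\right) = 8 - u$)
$P{\left(n,X \right)} = \frac{1}{36} + \frac{X}{36}$ ($P{\left(n,X \right)} = - \frac{\left(X + 1\right) \frac{1}{-8 - 1}}{4} = - \frac{\left(1 + X\right) \frac{1}{-9}}{4} = - \frac{\left(1 + X\right) \left(- \frac{1}{9}\right)}{4} = - \frac{- \frac{1}{9} - \frac{X}{9}}{4} = \frac{1}{36} + \frac{X}{36}$)
$U{\left(S \right)} = \sqrt{-5 + S}$
$96 P{\left(4,F{\left(6,2 \right)} \right)} + U{\left(2 \right)} = 96 \left(\frac{1}{36} + \frac{8 - 6}{36}\right) + \sqrt{-5 + 2} = 96 \left(\frac{1}{36} + \frac{8 - 6}{36}\right) + \sqrt{-3} = 96 \left(\frac{1}{36} + \frac{1}{36} \cdot 2\right) + i \sqrt{3} = 96 \left(\frac{1}{36} + \frac{1}{18}\right) + i \sqrt{3} = 96 \cdot \frac{1}{12} + i \sqrt{3} = 8 + i \sqrt{3}$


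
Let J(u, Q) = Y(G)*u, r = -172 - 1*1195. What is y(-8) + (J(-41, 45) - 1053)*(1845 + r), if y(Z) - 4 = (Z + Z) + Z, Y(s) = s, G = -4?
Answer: -424962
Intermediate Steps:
r = -1367 (r = -172 - 1195 = -1367)
J(u, Q) = -4*u
y(Z) = 4 + 3*Z (y(Z) = 4 + ((Z + Z) + Z) = 4 + (2*Z + Z) = 4 + 3*Z)
y(-8) + (J(-41, 45) - 1053)*(1845 + r) = (4 + 3*(-8)) + (-4*(-41) - 1053)*(1845 - 1367) = (4 - 24) + (164 - 1053)*478 = -20 - 889*478 = -20 - 424942 = -424962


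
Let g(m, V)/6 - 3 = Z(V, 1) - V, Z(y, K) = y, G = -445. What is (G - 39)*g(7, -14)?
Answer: -8712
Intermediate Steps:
g(m, V) = 18 (g(m, V) = 18 + 6*(V - V) = 18 + 6*0 = 18 + 0 = 18)
(G - 39)*g(7, -14) = (-445 - 39)*18 = -484*18 = -8712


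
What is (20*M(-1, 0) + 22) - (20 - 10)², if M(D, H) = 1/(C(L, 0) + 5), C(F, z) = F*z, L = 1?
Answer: -74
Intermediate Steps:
M(D, H) = ⅕ (M(D, H) = 1/(1*0 + 5) = 1/(0 + 5) = 1/5 = ⅕)
(20*M(-1, 0) + 22) - (20 - 10)² = (20*(⅕) + 22) - (20 - 10)² = (4 + 22) - 1*10² = 26 - 1*100 = 26 - 100 = -74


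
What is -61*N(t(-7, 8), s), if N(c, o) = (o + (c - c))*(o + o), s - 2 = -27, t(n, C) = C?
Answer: -76250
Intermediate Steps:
s = -25 (s = 2 - 27 = -25)
N(c, o) = 2*o**2 (N(c, o) = (o + 0)*(2*o) = o*(2*o) = 2*o**2)
-61*N(t(-7, 8), s) = -122*(-25)**2 = -122*625 = -61*1250 = -76250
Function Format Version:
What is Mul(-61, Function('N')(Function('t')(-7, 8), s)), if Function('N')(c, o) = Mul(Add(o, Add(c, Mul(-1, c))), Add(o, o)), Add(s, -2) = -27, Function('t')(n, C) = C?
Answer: -76250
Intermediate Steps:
s = -25 (s = Add(2, -27) = -25)
Function('N')(c, o) = Mul(2, Pow(o, 2)) (Function('N')(c, o) = Mul(Add(o, 0), Mul(2, o)) = Mul(o, Mul(2, o)) = Mul(2, Pow(o, 2)))
Mul(-61, Function('N')(Function('t')(-7, 8), s)) = Mul(-61, Mul(2, Pow(-25, 2))) = Mul(-61, Mul(2, 625)) = Mul(-61, 1250) = -76250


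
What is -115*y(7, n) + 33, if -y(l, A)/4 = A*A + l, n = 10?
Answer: 49253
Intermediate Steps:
y(l, A) = -4*l - 4*A**2 (y(l, A) = -4*(A*A + l) = -4*(A**2 + l) = -4*(l + A**2) = -4*l - 4*A**2)
-115*y(7, n) + 33 = -115*(-4*7 - 4*10**2) + 33 = -115*(-28 - 4*100) + 33 = -115*(-28 - 400) + 33 = -115*(-428) + 33 = 49220 + 33 = 49253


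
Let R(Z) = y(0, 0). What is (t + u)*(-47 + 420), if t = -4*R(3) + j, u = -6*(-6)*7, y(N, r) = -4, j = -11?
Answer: 95861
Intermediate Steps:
R(Z) = -4
u = 252 (u = 36*7 = 252)
t = 5 (t = -4*(-4) - 11 = 16 - 11 = 5)
(t + u)*(-47 + 420) = (5 + 252)*(-47 + 420) = 257*373 = 95861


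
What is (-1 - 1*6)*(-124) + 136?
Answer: 1004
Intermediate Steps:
(-1 - 1*6)*(-124) + 136 = (-1 - 6)*(-124) + 136 = -7*(-124) + 136 = 868 + 136 = 1004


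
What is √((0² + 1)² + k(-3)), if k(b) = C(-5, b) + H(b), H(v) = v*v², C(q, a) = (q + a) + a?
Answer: I*√37 ≈ 6.0828*I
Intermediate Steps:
C(q, a) = q + 2*a (C(q, a) = (a + q) + a = q + 2*a)
H(v) = v³
k(b) = -5 + b³ + 2*b (k(b) = (-5 + 2*b) + b³ = -5 + b³ + 2*b)
√((0² + 1)² + k(-3)) = √((0² + 1)² + (-5 + (-3)³ + 2*(-3))) = √((0 + 1)² + (-5 - 27 - 6)) = √(1² - 38) = √(1 - 38) = √(-37) = I*√37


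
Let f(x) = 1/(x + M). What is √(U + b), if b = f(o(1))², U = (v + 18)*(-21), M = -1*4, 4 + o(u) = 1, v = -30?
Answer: √12349/7 ≈ 15.875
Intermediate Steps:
o(u) = -3 (o(u) = -4 + 1 = -3)
M = -4
f(x) = 1/(-4 + x) (f(x) = 1/(x - 4) = 1/(-4 + x))
U = 252 (U = (-30 + 18)*(-21) = -12*(-21) = 252)
b = 1/49 (b = (1/(-4 - 3))² = (1/(-7))² = (-⅐)² = 1/49 ≈ 0.020408)
√(U + b) = √(252 + 1/49) = √(12349/49) = √12349/7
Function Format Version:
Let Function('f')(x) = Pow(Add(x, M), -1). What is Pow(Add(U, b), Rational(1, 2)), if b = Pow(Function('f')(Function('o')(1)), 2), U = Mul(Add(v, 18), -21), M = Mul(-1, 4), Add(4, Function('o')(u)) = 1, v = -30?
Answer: Mul(Rational(1, 7), Pow(12349, Rational(1, 2))) ≈ 15.875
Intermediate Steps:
Function('o')(u) = -3 (Function('o')(u) = Add(-4, 1) = -3)
M = -4
Function('f')(x) = Pow(Add(-4, x), -1) (Function('f')(x) = Pow(Add(x, -4), -1) = Pow(Add(-4, x), -1))
U = 252 (U = Mul(Add(-30, 18), -21) = Mul(-12, -21) = 252)
b = Rational(1, 49) (b = Pow(Pow(Add(-4, -3), -1), 2) = Pow(Pow(-7, -1), 2) = Pow(Rational(-1, 7), 2) = Rational(1, 49) ≈ 0.020408)
Pow(Add(U, b), Rational(1, 2)) = Pow(Add(252, Rational(1, 49)), Rational(1, 2)) = Pow(Rational(12349, 49), Rational(1, 2)) = Mul(Rational(1, 7), Pow(12349, Rational(1, 2)))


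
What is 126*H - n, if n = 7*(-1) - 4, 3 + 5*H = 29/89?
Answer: -25093/445 ≈ -56.389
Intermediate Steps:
H = -238/445 (H = -⅗ + (29/89)/5 = -⅗ + (29*(1/89))/5 = -⅗ + (⅕)*(29/89) = -⅗ + 29/445 = -238/445 ≈ -0.53483)
n = -11 (n = -7 - 4 = -11)
126*H - n = 126*(-238/445) - 1*(-11) = -29988/445 + 11 = -25093/445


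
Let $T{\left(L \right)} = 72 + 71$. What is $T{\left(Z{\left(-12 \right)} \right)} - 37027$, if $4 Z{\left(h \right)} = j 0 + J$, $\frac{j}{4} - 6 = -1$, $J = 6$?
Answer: $-36884$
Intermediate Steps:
$j = 20$ ($j = 24 + 4 \left(-1\right) = 24 - 4 = 20$)
$Z{\left(h \right)} = \frac{3}{2}$ ($Z{\left(h \right)} = \frac{20 \cdot 0 + 6}{4} = \frac{0 + 6}{4} = \frac{1}{4} \cdot 6 = \frac{3}{2}$)
$T{\left(L \right)} = 143$
$T{\left(Z{\left(-12 \right)} \right)} - 37027 = 143 - 37027 = -36884$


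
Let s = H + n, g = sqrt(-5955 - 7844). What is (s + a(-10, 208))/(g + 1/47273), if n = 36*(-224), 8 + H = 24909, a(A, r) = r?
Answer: 805768285/30837129363672 - 38091084136805*I*sqrt(13799)/30837129363672 ≈ 2.613e-5 - 145.1*I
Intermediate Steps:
g = I*sqrt(13799) (g = sqrt(-13799) = I*sqrt(13799) ≈ 117.47*I)
H = 24901 (H = -8 + 24909 = 24901)
n = -8064
s = 16837 (s = 24901 - 8064 = 16837)
(s + a(-10, 208))/(g + 1/47273) = (16837 + 208)/(I*sqrt(13799) + 1/47273) = 17045/(I*sqrt(13799) + 1/47273) = 17045/(1/47273 + I*sqrt(13799))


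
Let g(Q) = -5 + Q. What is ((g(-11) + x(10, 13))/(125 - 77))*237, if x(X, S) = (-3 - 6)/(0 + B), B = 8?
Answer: -10823/128 ≈ -84.555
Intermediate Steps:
x(X, S) = -9/8 (x(X, S) = (-3 - 6)/(0 + 8) = -9/8)
((g(-11) + x(10, 13))/(125 - 77))*237 = (((-5 - 11) - 9/8)/(125 - 77))*237 = ((-16 - 9/8)/48)*237 = -137/8*1/48*237 = -137/384*237 = -10823/128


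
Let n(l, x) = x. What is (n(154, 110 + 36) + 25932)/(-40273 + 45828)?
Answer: 26078/5555 ≈ 4.6945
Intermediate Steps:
(n(154, 110 + 36) + 25932)/(-40273 + 45828) = ((110 + 36) + 25932)/(-40273 + 45828) = (146 + 25932)/5555 = 26078*(1/5555) = 26078/5555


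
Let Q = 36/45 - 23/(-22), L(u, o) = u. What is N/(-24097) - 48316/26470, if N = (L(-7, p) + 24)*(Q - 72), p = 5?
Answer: -12459719889/7016323490 ≈ -1.7758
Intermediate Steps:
Q = 203/110 (Q = 36*(1/45) - 23*(-1/22) = 4/5 + 23/22 = 203/110 ≈ 1.8455)
N = -131189/110 (N = (-7 + 24)*(203/110 - 72) = 17*(-7717/110) = -131189/110 ≈ -1192.6)
N/(-24097) - 48316/26470 = -131189/110/(-24097) - 48316/26470 = -131189/110*(-1/24097) - 48316*1/26470 = 131189/2650670 - 24158/13235 = -12459719889/7016323490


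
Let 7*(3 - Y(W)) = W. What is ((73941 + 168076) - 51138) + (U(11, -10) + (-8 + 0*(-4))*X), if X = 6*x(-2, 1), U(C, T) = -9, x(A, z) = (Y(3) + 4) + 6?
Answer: 1331866/7 ≈ 1.9027e+5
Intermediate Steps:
Y(W) = 3 - W/7
x(A, z) = 88/7 (x(A, z) = ((3 - ⅐*3) + 4) + 6 = ((3 - 3/7) + 4) + 6 = (18/7 + 4) + 6 = 46/7 + 6 = 88/7)
X = 528/7 (X = 6*(88/7) = 528/7 ≈ 75.429)
((73941 + 168076) - 51138) + (U(11, -10) + (-8 + 0*(-4))*X) = ((73941 + 168076) - 51138) + (-9 + (-8 + 0*(-4))*(528/7)) = (242017 - 51138) + (-9 + (-8 + 0)*(528/7)) = 190879 + (-9 - 8*528/7) = 190879 + (-9 - 4224/7) = 190879 - 4287/7 = 1331866/7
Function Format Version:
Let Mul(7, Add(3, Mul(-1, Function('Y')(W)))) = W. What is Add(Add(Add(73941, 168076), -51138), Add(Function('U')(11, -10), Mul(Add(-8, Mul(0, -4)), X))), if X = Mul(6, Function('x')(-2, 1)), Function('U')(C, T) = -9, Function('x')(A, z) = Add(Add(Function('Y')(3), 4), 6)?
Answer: Rational(1331866, 7) ≈ 1.9027e+5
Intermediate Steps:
Function('Y')(W) = Add(3, Mul(Rational(-1, 7), W))
Function('x')(A, z) = Rational(88, 7) (Function('x')(A, z) = Add(Add(Add(3, Mul(Rational(-1, 7), 3)), 4), 6) = Add(Add(Add(3, Rational(-3, 7)), 4), 6) = Add(Add(Rational(18, 7), 4), 6) = Add(Rational(46, 7), 6) = Rational(88, 7))
X = Rational(528, 7) (X = Mul(6, Rational(88, 7)) = Rational(528, 7) ≈ 75.429)
Add(Add(Add(73941, 168076), -51138), Add(Function('U')(11, -10), Mul(Add(-8, Mul(0, -4)), X))) = Add(Add(Add(73941, 168076), -51138), Add(-9, Mul(Add(-8, Mul(0, -4)), Rational(528, 7)))) = Add(Add(242017, -51138), Add(-9, Mul(Add(-8, 0), Rational(528, 7)))) = Add(190879, Add(-9, Mul(-8, Rational(528, 7)))) = Add(190879, Add(-9, Rational(-4224, 7))) = Add(190879, Rational(-4287, 7)) = Rational(1331866, 7)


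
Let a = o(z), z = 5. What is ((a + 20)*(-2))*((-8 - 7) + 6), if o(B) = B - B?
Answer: 360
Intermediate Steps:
o(B) = 0
a = 0
((a + 20)*(-2))*((-8 - 7) + 6) = ((0 + 20)*(-2))*((-8 - 7) + 6) = (20*(-2))*(-15 + 6) = -40*(-9) = 360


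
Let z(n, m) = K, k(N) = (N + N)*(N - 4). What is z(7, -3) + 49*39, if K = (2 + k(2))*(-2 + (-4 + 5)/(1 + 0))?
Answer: 1917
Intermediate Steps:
k(N) = 2*N*(-4 + N) (k(N) = (2*N)*(-4 + N) = 2*N*(-4 + N))
K = 6 (K = (2 + 2*2*(-4 + 2))*(-2 + (-4 + 5)/(1 + 0)) = (2 + 2*2*(-2))*(-2 + 1/1) = (2 - 8)*(-2 + 1*1) = -6*(-2 + 1) = -6*(-1) = 6)
z(n, m) = 6
z(7, -3) + 49*39 = 6 + 49*39 = 6 + 1911 = 1917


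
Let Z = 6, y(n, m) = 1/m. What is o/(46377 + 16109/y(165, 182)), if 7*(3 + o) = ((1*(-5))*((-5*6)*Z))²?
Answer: 809979/20847505 ≈ 0.038853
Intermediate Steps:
o = 809979/7 (o = -3 + ((1*(-5))*(-5*6*6))²/7 = -3 + (-(-150)*6)²/7 = -3 + (-5*(-180))²/7 = -3 + (⅐)*900² = -3 + (⅐)*810000 = -3 + 810000/7 = 809979/7 ≈ 1.1571e+5)
o/(46377 + 16109/y(165, 182)) = 809979/(7*(46377 + 16109/(1/182))) = 809979/(7*(46377 + 16109*182)) = 809979/(7*(46377 + 2931838)) = (809979/7)/2978215 = (809979/7)*(1/2978215) = 809979/20847505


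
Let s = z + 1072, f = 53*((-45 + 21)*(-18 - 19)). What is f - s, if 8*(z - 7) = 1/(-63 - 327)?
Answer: 143473201/3120 ≈ 45985.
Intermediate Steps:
z = 21839/3120 (z = 7 + 1/(8*(-63 - 327)) = 7 + (1/8)/(-390) = 7 + (1/8)*(-1/390) = 7 - 1/3120 = 21839/3120 ≈ 6.9997)
f = 47064 (f = 53*(-24*(-37)) = 53*888 = 47064)
s = 3366479/3120 (s = 21839/3120 + 1072 = 3366479/3120 ≈ 1079.0)
f - s = 47064 - 1*3366479/3120 = 47064 - 3366479/3120 = 143473201/3120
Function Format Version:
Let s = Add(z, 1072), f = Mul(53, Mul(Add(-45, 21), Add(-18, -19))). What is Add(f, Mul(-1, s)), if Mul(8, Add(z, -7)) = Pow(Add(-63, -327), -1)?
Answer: Rational(143473201, 3120) ≈ 45985.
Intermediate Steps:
z = Rational(21839, 3120) (z = Add(7, Mul(Rational(1, 8), Pow(Add(-63, -327), -1))) = Add(7, Mul(Rational(1, 8), Pow(-390, -1))) = Add(7, Mul(Rational(1, 8), Rational(-1, 390))) = Add(7, Rational(-1, 3120)) = Rational(21839, 3120) ≈ 6.9997)
f = 47064 (f = Mul(53, Mul(-24, -37)) = Mul(53, 888) = 47064)
s = Rational(3366479, 3120) (s = Add(Rational(21839, 3120), 1072) = Rational(3366479, 3120) ≈ 1079.0)
Add(f, Mul(-1, s)) = Add(47064, Mul(-1, Rational(3366479, 3120))) = Add(47064, Rational(-3366479, 3120)) = Rational(143473201, 3120)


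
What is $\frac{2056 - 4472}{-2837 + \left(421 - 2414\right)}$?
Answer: $\frac{1208}{2415} \approx 0.50021$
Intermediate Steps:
$\frac{2056 - 4472}{-2837 + \left(421 - 2414\right)} = - \frac{2416}{-2837 + \left(421 - 2414\right)} = - \frac{2416}{-2837 - 1993} = - \frac{2416}{-4830} = \left(-2416\right) \left(- \frac{1}{4830}\right) = \frac{1208}{2415}$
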